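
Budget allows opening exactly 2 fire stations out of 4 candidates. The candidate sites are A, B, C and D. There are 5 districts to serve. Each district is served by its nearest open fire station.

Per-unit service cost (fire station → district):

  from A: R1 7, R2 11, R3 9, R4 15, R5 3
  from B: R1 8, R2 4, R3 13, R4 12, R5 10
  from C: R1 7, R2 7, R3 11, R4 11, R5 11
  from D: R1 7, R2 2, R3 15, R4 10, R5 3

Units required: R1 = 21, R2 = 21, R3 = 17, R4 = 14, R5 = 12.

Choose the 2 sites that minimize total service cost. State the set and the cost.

Choose A and D; total service cost 518.

With exactly 2 open, each district uses its cheapest among the chosen.
{A, D}: R1→A 7·21=147, R2→D 2·21=42, R3→A 9·17=153, R4→D 10·14=140, R5→A 3·12=36. Service cost 518.
{C, D}: service cost 552
{B, D}: service cost 586
Among all 6 size-2 choices, {A, D} is lowest.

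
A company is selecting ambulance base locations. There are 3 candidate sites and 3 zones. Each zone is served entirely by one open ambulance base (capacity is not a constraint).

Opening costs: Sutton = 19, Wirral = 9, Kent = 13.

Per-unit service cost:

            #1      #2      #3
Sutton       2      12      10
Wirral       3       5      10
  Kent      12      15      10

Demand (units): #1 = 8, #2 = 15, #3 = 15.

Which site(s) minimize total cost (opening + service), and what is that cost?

For any fixed open set, each zone goes to its cheapest open site; total = fixed + service.
{Wirral}: #1→Wirral 3·8=24, #2→Wirral 5·15=75, #3→Wirral 10·15=150. Service 249; fixed 9; total 258.
{Sutton, Wirral}: service 241 + fixed 28 = 269
{Wirral, Kent}: service 249 + fixed 22 = 271
{Sutton, Wirral, Kent}: #1→Sutton 2·8=16, #2→Wirral 5·15=75, #3→Sutton 10·15=150. Service 241; fixed 41; total 282.
No other subset beats 258.

Open Wirral only; minimum total cost 258.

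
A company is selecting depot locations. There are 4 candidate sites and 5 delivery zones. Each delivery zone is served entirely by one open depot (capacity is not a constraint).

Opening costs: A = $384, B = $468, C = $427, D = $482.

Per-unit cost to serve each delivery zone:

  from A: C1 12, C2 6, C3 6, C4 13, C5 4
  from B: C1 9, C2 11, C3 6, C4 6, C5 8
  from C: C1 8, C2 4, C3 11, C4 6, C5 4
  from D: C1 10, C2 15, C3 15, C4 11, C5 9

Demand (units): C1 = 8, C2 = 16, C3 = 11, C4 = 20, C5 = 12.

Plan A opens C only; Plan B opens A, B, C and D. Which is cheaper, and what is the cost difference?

Plan A is cheaper by 1279.

Plan A: {C}: C1→C 8·8=64, C2→C 4·16=64, C3→C 11·11=121, C4→C 6·20=120, C5→C 4·12=48. Service 417; fixed 427; total 844.
Plan B: {A, B, C, D}: C1→C 8·8=64, C2→C 4·16=64, C3→A 6·11=66, C4→B 6·20=120, C5→A 4·12=48. Service 362; fixed 1761; total 2123.
Difference: |844 − 2123| = 1279.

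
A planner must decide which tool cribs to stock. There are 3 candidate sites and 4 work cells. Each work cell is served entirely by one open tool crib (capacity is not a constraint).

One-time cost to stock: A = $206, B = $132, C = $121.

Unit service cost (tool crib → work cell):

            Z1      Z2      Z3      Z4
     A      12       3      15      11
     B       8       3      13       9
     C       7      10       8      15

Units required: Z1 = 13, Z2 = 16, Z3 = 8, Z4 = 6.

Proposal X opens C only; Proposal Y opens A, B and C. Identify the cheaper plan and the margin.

Proposal X is cheaper by 190.

Proposal X: {C}: Z1→C 7·13=91, Z2→C 10·16=160, Z3→C 8·8=64, Z4→C 15·6=90. Service 405; fixed 121; total 526.
Proposal Y: {A, B, C}: Z1→C 7·13=91, Z2→A 3·16=48, Z3→C 8·8=64, Z4→B 9·6=54. Service 257; fixed 459; total 716.
Difference: |526 − 716| = 190.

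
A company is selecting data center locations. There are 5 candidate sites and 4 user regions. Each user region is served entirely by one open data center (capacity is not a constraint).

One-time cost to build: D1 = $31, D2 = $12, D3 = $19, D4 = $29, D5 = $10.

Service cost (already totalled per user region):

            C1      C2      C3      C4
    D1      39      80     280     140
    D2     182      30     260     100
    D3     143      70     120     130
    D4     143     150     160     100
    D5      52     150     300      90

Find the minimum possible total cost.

Minimum total cost: 333

For any fixed open set, each user region goes to its cheapest open site; total = fixed + service.
{D2, D3, D5}: C1→D5 52, C2→D2 30, C3→D3 120, C4→D5 90. Service 292; fixed 41; total 333.
{D1, D2, D3}: C1→D1 39, C2→D2 30, C3→D3 120, C4→D2 100. Service 289; fixed 62; total 351.
{D1, D2, D3, D5}: service 279 + fixed 72 = 351
{D1, D2, D3, D4, D5}: service 279 + fixed 101 = 380
No other subset beats 333.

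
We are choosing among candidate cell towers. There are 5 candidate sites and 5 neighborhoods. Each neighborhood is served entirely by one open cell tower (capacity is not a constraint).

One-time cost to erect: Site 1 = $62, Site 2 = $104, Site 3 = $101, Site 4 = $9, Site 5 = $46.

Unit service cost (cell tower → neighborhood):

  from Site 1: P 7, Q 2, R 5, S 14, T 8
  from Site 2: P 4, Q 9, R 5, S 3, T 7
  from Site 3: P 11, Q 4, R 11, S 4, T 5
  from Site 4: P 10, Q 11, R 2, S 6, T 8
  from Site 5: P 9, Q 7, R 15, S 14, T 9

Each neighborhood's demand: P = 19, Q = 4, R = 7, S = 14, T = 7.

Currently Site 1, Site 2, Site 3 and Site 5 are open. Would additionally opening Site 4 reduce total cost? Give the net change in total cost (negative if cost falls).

Yes — net change −12 (cost falls by 12).

Current service cost with {Site 1, Site 2, Site 3, Site 5}: 196.
Adding Site 4: each neighborhood re-picks its cheapest; new service cost 175, saving 21.
Extra fixed cost: 9. Net change = 9 − 21 = -12.
(Totals: 509 → 497.)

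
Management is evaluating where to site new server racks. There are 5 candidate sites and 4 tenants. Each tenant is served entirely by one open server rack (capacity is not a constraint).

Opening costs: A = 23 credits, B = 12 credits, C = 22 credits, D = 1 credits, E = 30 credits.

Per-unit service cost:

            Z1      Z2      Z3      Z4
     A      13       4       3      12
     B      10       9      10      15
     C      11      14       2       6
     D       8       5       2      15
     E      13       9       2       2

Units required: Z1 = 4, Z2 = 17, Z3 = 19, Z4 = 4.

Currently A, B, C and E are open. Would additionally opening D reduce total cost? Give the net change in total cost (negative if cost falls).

Current service cost with {A, B, C, E}: 154.
Adding D: each tenant re-picks its cheapest; new service cost 146, saving 8.
Extra fixed cost: 1. Net change = 1 − 8 = -7.
(Totals: 241 → 234.)

Yes — net change −7 (cost falls by 7).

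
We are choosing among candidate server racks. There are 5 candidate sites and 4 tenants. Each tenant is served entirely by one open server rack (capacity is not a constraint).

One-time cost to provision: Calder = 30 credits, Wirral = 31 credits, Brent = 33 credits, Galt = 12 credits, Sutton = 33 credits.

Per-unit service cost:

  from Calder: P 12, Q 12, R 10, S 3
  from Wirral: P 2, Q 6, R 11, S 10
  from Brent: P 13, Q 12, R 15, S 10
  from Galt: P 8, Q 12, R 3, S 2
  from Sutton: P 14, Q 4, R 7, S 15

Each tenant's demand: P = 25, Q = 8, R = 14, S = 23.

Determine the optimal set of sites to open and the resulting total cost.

Open Wirral and Galt; minimum total cost 229.

For any fixed open set, each tenant goes to its cheapest open site; total = fixed + service.
{Wirral, Galt}: P→Wirral 2·25=50, Q→Wirral 6·8=48, R→Galt 3·14=42, S→Galt 2·23=46. Service 186; fixed 43; total 229.
{Wirral, Galt, Sutton}: service 170 + fixed 76 = 246
{Calder, Wirral, Galt}: P→Wirral 2·25=50, Q→Wirral 6·8=48, R→Galt 3·14=42, S→Galt 2·23=46. Service 186; fixed 73; total 259.
{Calder, Wirral, Brent, Galt, Sutton}: service 170 + fixed 139 = 309
No other subset beats 229.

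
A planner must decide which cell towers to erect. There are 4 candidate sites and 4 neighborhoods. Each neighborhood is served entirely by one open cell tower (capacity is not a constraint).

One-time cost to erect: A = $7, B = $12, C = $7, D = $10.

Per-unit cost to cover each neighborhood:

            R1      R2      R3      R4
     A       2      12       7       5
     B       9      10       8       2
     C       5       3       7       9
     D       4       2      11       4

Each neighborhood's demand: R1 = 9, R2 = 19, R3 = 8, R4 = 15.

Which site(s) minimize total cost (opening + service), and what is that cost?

For any fixed open set, each neighborhood goes to its cheapest open site; total = fixed + service.
{A, B, D}: R1→A 2·9=18, R2→D 2·19=38, R3→A 7·8=56, R4→B 2·15=30. Service 142; fixed 29; total 171.
{A, B, C, D}: service 142 + fixed 36 = 178
{A, B, C}: service 161 + fixed 26 = 187
{A}: service 377 + fixed 7 = 384
(All 15 nonempty subsets were checked; A, B and D is lowest.)

Open A, B and D; minimum total cost 171.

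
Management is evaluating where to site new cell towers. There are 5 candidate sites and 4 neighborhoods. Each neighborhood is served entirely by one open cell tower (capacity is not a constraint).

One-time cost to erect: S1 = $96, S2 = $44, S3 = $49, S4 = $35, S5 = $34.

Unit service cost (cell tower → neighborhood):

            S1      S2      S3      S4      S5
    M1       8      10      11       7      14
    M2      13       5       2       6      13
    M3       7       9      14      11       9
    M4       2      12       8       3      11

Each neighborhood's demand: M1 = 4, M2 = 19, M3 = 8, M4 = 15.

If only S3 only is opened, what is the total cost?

Each neighborhood is assigned to its cheapest site among the open ones.
{S3}: M1→S3 11·4=44, M2→S3 2·19=38, M3→S3 14·8=112, M4→S3 8·15=120. Service 314; fixed 49; total 363.

Total cost: 363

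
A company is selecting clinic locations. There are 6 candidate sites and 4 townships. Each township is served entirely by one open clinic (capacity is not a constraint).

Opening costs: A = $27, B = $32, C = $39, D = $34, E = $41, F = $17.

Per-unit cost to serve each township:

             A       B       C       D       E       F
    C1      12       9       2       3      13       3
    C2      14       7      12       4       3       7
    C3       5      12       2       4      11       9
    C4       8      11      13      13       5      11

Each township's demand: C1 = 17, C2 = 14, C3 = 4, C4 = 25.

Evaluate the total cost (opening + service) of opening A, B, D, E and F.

Total cost: 385

Each township is assigned to its cheapest site among the open ones.
{A, B, D, E, F}: C1→D 3·17=51, C2→E 3·14=42, C3→D 4·4=16, C4→E 5·25=125. Service 234; fixed 151; total 385.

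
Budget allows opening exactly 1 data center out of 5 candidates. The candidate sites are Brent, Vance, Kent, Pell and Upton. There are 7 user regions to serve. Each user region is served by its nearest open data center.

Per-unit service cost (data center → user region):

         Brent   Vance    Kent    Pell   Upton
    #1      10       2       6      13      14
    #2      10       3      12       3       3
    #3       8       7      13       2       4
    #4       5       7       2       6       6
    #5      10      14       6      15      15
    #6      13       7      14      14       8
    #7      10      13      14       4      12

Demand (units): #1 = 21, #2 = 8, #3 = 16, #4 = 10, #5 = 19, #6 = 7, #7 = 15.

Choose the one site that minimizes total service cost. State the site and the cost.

With exactly 1 open, each user region uses its cheapest among the chosen.
{Vance}: #1→Vance 2·21=42, #2→Vance 3·8=24, #3→Vance 7·16=112, #4→Vance 7·10=70, #5→Vance 14·19=266, #6→Vance 7·7=49, #7→Vance 13·15=195. Service cost 758.
{Pell}: service cost 832
{Kent}: service cost 872
Among all 5 size-1 choices, {Vance} is lowest.

Choose Vance only; total service cost 758.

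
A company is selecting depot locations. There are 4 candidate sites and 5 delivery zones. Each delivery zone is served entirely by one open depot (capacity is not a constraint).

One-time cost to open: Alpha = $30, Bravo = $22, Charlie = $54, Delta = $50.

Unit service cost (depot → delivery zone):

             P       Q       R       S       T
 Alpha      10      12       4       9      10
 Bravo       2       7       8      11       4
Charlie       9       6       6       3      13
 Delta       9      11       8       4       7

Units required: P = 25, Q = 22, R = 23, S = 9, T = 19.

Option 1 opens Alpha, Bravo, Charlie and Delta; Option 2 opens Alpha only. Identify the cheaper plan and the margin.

Option 1: {Alpha, Bravo, Charlie, Delta}: P→Bravo 2·25=50, Q→Charlie 6·22=132, R→Alpha 4·23=92, S→Charlie 3·9=27, T→Bravo 4·19=76. Service 377; fixed 156; total 533.
Option 2: {Alpha}: P→Alpha 10·25=250, Q→Alpha 12·22=264, R→Alpha 4·23=92, S→Alpha 9·9=81, T→Alpha 10·19=190. Service 877; fixed 30; total 907.
Difference: |533 − 907| = 374.

Option 1 is cheaper by 374.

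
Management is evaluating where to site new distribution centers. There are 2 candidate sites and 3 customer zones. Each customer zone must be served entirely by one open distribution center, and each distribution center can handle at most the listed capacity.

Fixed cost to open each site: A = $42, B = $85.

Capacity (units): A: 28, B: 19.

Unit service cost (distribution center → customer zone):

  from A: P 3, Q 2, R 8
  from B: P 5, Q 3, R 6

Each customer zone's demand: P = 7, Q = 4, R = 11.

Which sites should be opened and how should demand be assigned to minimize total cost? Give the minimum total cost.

Open {A}: P→A 3·7=21, Q→A 2·4=8, R→A 8·11=88.
Loads: A carries 22/28. Service 117; fixed 42; total 159.
Next best feasible plan costs 222.

Minimum total cost: 159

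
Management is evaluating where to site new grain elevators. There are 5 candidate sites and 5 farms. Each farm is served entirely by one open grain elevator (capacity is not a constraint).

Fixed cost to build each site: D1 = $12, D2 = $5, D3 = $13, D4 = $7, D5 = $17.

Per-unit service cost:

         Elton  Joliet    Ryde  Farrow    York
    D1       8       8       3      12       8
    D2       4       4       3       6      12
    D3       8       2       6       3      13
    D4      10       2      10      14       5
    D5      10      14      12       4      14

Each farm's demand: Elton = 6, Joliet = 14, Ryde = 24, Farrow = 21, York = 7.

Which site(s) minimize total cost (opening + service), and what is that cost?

Open D2, D3 and D4; minimum total cost 247.

For any fixed open set, each farm goes to its cheapest open site; total = fixed + service.
{D2, D3, D4}: Elton→D2 4·6=24, Joliet→D3 2·14=28, Ryde→D2 3·24=72, Farrow→D3 3·21=63, York→D4 5·7=35. Service 222; fixed 25; total 247.
{D1, D2, D3, D4}: service 222 + fixed 37 = 259
{D2, D3, D4, D5}: service 222 + fixed 42 = 264
{D1, D2, D3, D4, D5}: service 222 + fixed 54 = 276
No other subset beats 247.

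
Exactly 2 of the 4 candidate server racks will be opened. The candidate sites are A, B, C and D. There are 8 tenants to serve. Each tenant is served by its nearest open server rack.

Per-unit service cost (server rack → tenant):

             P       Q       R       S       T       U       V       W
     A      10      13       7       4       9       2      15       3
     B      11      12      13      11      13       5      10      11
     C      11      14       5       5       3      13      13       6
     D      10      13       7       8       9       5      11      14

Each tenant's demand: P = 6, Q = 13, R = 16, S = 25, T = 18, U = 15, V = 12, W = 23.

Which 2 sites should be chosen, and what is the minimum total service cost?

With exactly 2 open, each tenant uses its cheapest among the chosen.
{A, C}: P→A 10·6=60, Q→A 13·13=169, R→C 5·16=80, S→A 4·25=100, T→C 3·18=54, U→A 2·15=30, V→C 13·12=156, W→A 3·23=69. Service cost 718.
{A, B}: service cost 809
{B, C}: service cost 814
Among all 6 size-2 choices, {A, C} is lowest.

Choose A and C; total service cost 718.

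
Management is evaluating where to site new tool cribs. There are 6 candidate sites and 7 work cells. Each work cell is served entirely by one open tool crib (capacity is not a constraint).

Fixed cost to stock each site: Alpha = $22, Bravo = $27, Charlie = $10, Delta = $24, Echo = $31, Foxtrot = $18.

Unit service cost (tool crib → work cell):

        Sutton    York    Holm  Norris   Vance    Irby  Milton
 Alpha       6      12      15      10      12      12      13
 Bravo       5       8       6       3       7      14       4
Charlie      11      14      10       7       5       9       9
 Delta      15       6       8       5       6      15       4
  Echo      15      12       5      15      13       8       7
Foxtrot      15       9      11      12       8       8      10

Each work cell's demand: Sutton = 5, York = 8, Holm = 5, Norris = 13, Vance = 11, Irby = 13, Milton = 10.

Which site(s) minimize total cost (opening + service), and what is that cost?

Open Bravo and Charlie; minimum total cost 407.

For any fixed open set, each work cell goes to its cheapest open site; total = fixed + service.
{Bravo, Charlie}: Sutton→Bravo 5·5=25, York→Bravo 8·8=64, Holm→Bravo 6·5=30, Norris→Bravo 3·13=39, Vance→Charlie 5·11=55, Irby→Charlie 9·13=117, Milton→Bravo 4·10=40. Service 370; fixed 37; total 407.
{Bravo, Charlie, Foxtrot}: Sutton→Bravo 5·5=25, York→Bravo 8·8=64, Holm→Bravo 6·5=30, Norris→Bravo 3·13=39, Vance→Charlie 5·11=55, Irby→Foxtrot 8·13=104, Milton→Bravo 4·10=40. Service 357; fixed 55; total 412.
{Bravo, Charlie, Delta}: service 354 + fixed 61 = 415
{Alpha, Bravo, Charlie, Delta, Echo, Foxtrot}: service 336 + fixed 132 = 468
No other subset beats 407.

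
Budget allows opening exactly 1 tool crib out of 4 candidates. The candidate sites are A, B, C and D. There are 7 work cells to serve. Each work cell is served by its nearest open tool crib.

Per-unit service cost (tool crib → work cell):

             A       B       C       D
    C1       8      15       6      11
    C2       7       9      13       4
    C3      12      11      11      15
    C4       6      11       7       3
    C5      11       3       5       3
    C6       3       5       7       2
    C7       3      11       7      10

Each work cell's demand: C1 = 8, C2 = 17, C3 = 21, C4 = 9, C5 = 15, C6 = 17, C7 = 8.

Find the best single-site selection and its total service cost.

Choose D only; total service cost 657.

With exactly 1 open, each work cell uses its cheapest among the chosen.
{D}: C1→D 11·8=88, C2→D 4·17=68, C3→D 15·21=315, C4→D 3·9=27, C5→D 3·15=45, C6→D 2·17=34, C7→D 10·8=80. Service cost 657.
{A}: service cost 729
{C}: service cost 813
Among all 4 size-1 choices, {D} is lowest.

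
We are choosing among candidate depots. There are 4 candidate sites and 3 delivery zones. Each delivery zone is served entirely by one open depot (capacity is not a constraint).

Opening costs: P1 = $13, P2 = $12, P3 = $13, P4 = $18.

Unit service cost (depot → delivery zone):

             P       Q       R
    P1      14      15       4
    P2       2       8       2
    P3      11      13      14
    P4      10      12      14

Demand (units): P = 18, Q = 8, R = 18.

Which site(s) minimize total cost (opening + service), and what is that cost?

Open P2 only; minimum total cost 148.

For any fixed open set, each delivery zone goes to its cheapest open site; total = fixed + service.
{P2}: P→P2 2·18=36, Q→P2 8·8=64, R→P2 2·18=36. Service 136; fixed 12; total 148.
{P1, P2}: service 136 + fixed 25 = 161
{P2, P3}: P→P2 2·18=36, Q→P2 8·8=64, R→P2 2·18=36. Service 136; fixed 25; total 161.
{P1, P2, P3, P4}: P→P2 2·18=36, Q→P2 8·8=64, R→P2 2·18=36. Service 136; fixed 56; total 192.
No other subset beats 148.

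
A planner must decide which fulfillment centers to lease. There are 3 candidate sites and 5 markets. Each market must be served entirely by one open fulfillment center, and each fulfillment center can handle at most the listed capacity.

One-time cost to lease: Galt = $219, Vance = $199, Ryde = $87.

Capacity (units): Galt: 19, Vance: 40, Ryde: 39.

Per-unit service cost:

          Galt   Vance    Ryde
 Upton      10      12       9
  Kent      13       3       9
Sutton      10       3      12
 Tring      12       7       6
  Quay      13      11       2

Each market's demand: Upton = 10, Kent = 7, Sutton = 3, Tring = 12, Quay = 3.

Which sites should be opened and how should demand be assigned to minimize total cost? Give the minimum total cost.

Minimum total cost: 354

Open {Ryde}: Upton→Ryde 9·10=90, Kent→Ryde 9·7=63, Sutton→Ryde 12·3=36, Tring→Ryde 6·12=72, Quay→Ryde 2·3=6.
Loads: Ryde carries 35/39. Service 267; fixed 87; total 354.
Next best feasible plan costs 466.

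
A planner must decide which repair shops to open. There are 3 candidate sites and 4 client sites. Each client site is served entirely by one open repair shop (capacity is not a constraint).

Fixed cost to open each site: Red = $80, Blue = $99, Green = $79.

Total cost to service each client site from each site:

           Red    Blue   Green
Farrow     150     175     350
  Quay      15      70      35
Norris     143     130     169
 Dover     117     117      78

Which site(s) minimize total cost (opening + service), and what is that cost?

Open Red only; minimum total cost 505.

For any fixed open set, each client site goes to its cheapest open site; total = fixed + service.
{Red}: Farrow→Red 150, Quay→Red 15, Norris→Red 143, Dover→Red 117. Service 425; fixed 80; total 505.
{Red, Green}: service 386 + fixed 159 = 545
{Red, Blue}: Farrow→Red 150, Quay→Red 15, Norris→Blue 130, Dover→Red 117. Service 412; fixed 179; total 591.
{Red, Blue, Green}: Farrow→Red 150, Quay→Red 15, Norris→Blue 130, Dover→Green 78. Service 373; fixed 258; total 631.
No other subset beats 505.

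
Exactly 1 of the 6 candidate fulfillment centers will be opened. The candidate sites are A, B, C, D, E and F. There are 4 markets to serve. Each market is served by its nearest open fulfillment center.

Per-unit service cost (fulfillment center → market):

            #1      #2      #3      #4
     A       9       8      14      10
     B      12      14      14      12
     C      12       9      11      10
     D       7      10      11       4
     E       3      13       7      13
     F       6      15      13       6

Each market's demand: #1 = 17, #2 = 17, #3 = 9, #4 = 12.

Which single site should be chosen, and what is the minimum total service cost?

Choose D only; total service cost 436.

With exactly 1 open, each market uses its cheapest among the chosen.
{D}: #1→D 7·17=119, #2→D 10·17=170, #3→D 11·9=99, #4→D 4·12=48. Service cost 436.
{E}: service cost 491
{A}: service cost 535
Among all 6 size-1 choices, {D} is lowest.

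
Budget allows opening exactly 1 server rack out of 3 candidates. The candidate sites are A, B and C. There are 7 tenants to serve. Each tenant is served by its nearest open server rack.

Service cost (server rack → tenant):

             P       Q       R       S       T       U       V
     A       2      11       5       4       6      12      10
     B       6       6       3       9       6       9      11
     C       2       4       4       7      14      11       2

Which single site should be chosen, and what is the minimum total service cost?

With exactly 1 open, each tenant uses its cheapest among the chosen.
{C}: P→C 2, Q→C 4, R→C 4, S→C 7, T→C 14, U→C 11, V→C 2. Service cost 44.
{A}: service cost 50
{B}: service cost 50
Among all 3 size-1 choices, {C} is lowest.

Choose C only; total service cost 44.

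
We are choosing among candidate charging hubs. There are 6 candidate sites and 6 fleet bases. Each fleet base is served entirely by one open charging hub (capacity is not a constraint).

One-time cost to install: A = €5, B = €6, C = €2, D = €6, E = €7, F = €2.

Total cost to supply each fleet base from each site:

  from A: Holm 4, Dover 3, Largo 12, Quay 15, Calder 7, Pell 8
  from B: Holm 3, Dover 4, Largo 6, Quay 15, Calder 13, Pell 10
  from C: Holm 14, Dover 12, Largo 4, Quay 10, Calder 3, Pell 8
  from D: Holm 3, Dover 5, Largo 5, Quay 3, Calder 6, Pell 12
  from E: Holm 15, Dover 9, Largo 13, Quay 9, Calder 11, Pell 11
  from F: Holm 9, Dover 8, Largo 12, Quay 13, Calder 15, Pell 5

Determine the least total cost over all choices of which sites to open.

For any fixed open set, each fleet base goes to its cheapest open site; total = fixed + service.
{C, D, F}: Holm→D 3, Dover→D 5, Largo→C 4, Quay→D 3, Calder→C 3, Pell→F 5. Service 23; fixed 10; total 33.
{C, D}: Holm→D 3, Dover→D 5, Largo→C 4, Quay→D 3, Calder→C 3, Pell→C 8. Service 26; fixed 8; total 34.
{D, F}: Holm→D 3, Dover→D 5, Largo→D 5, Quay→D 3, Calder→D 6, Pell→F 5. Service 27; fixed 8; total 35.
{A, B, C, D, E, F}: Holm→B 3, Dover→A 3, Largo→C 4, Quay→D 3, Calder→C 3, Pell→F 5. Service 21; fixed 28; total 49.
No other subset beats 33.

Minimum total cost: 33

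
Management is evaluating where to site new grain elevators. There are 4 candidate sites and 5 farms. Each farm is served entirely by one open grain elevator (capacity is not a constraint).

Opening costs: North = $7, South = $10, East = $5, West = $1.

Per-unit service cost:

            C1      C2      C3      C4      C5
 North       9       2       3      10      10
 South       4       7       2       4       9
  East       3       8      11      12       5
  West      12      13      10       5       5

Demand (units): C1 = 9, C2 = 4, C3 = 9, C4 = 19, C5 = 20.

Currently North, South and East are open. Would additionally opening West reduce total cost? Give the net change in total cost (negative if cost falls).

Current service cost with {North, South, East}: 229.
Adding West: each farm re-picks its cheapest; new service cost 229, saving 0.
Extra fixed cost: 1. Net change = 1 − 0 = 1.
(Totals: 251 → 252.)

No — net change +1 (cost rises by 1).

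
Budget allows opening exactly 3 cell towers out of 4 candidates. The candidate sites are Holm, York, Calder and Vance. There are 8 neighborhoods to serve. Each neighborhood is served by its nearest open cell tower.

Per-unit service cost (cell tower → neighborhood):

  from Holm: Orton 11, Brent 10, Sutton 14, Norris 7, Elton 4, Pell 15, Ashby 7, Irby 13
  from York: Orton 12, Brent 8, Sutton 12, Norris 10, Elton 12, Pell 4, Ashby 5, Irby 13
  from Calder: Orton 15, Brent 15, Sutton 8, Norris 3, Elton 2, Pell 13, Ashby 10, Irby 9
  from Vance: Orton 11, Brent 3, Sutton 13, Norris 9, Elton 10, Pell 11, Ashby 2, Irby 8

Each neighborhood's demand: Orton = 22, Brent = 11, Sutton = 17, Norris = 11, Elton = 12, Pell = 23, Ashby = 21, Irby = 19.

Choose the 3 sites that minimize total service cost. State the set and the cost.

Choose York, Calder and Vance; total service cost 754.

With exactly 3 open, each neighborhood uses its cheapest among the chosen.
{York, Calder, Vance}: Orton→Vance 11·22=242, Brent→Vance 3·11=33, Sutton→Calder 8·17=136, Norris→Calder 3·11=33, Elton→Calder 2·12=24, Pell→York 4·23=92, Ashby→Vance 2·21=42, Irby→Vance 8·19=152. Service cost 754.
{Holm, York, Vance}: service cost 890
{Holm, York, Calder}: service cost 891
Among all 4 size-3 choices, {York, Calder, Vance} is lowest.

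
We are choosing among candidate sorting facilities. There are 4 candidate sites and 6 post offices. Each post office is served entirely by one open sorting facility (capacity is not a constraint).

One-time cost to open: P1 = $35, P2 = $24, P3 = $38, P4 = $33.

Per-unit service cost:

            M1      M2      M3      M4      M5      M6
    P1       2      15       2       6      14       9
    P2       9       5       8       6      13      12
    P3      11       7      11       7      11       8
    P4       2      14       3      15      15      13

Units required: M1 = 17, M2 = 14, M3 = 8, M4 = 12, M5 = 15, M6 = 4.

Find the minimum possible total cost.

Minimum total cost: 482

For any fixed open set, each post office goes to its cheapest open site; total = fixed + service.
{P1, P2}: M1→P1 2·17=34, M2→P2 5·14=70, M3→P1 2·8=16, M4→P1 6·12=72, M5→P2 13·15=195, M6→P1 9·4=36. Service 423; fixed 59; total 482.
{P1, P2, P3}: service 389 + fixed 97 = 486
{P1, P3}: M1→P1 2·17=34, M2→P3 7·14=98, M3→P1 2·8=16, M4→P1 6·12=72, M5→P3 11·15=165, M6→P3 8·4=32. Service 417; fixed 73; total 490.
{P1, P2, P3, P4}: service 389 + fixed 130 = 519
(All 15 nonempty subsets were checked; P1 and P2 is lowest.)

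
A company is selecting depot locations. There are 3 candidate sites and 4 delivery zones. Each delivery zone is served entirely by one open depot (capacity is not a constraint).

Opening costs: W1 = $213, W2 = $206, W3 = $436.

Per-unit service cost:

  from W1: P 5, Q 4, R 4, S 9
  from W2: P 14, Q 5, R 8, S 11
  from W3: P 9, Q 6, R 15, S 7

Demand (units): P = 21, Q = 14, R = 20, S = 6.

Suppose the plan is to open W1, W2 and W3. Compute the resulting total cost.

Total cost: 1138

Each delivery zone is assigned to its cheapest site among the open ones.
{W1, W2, W3}: P→W1 5·21=105, Q→W1 4·14=56, R→W1 4·20=80, S→W3 7·6=42. Service 283; fixed 855; total 1138.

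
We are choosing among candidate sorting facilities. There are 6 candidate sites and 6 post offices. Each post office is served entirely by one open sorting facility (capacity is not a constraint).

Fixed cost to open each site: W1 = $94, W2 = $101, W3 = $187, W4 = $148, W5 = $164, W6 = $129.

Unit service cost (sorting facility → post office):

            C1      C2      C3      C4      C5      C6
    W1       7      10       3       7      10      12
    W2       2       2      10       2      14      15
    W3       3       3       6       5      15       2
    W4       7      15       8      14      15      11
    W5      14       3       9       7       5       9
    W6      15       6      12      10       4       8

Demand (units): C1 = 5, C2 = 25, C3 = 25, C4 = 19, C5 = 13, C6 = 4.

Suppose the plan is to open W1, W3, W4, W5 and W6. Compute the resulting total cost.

Each post office is assigned to its cheapest site among the open ones.
{W1, W3, W4, W5, W6}: C1→W3 3·5=15, C2→W3 3·25=75, C3→W1 3·25=75, C4→W3 5·19=95, C5→W6 4·13=52, C6→W3 2·4=8. Service 320; fixed 722; total 1042.

Total cost: 1042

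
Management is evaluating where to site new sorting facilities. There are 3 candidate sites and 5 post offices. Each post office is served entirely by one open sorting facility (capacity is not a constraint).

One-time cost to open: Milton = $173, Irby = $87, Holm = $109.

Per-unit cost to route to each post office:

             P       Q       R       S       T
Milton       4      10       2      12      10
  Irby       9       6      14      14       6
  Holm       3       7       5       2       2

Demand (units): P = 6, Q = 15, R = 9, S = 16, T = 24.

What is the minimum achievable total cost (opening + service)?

Minimum total cost: 357

For any fixed open set, each post office goes to its cheapest open site; total = fixed + service.
{Holm}: P→Holm 3·6=18, Q→Holm 7·15=105, R→Holm 5·9=45, S→Holm 2·16=32, T→Holm 2·24=48. Service 248; fixed 109; total 357.
{Irby, Holm}: service 233 + fixed 196 = 429
{Milton, Holm}: service 221 + fixed 282 = 503
{Milton, Irby, Holm}: service 206 + fixed 369 = 575
No other subset beats 357.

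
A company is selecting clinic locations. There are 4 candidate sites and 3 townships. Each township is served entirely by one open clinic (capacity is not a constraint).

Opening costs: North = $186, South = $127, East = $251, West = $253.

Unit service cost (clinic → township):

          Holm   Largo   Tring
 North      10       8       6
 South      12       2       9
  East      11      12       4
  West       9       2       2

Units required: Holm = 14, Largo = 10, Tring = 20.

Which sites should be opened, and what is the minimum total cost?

Open West only; minimum total cost 439.

For any fixed open set, each township goes to its cheapest open site; total = fixed + service.
{West}: Holm→West 9·14=126, Largo→West 2·10=20, Tring→West 2·20=40. Service 186; fixed 253; total 439.
{South}: service 368 + fixed 127 = 495
{North}: Holm→North 10·14=140, Largo→North 8·10=80, Tring→North 6·20=120. Service 340; fixed 186; total 526.
{North, South, East, West}: service 186 + fixed 817 = 1003
No other subset beats 439.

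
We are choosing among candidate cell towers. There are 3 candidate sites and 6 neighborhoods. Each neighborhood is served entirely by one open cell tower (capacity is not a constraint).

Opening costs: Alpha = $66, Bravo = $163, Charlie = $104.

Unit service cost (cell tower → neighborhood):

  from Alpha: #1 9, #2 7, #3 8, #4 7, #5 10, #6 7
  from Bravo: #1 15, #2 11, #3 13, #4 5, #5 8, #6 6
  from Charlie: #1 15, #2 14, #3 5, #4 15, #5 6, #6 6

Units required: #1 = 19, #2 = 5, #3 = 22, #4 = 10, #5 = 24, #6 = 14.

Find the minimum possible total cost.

For any fixed open set, each neighborhood goes to its cheapest open site; total = fixed + service.
{Alpha, Charlie}: #1→Alpha 9·19=171, #2→Alpha 7·5=35, #3→Charlie 5·22=110, #4→Alpha 7·10=70, #5→Charlie 6·24=144, #6→Charlie 6·14=84. Service 614; fixed 170; total 784.
{Alpha}: #1→Alpha 9·19=171, #2→Alpha 7·5=35, #3→Alpha 8·22=176, #4→Alpha 7·10=70, #5→Alpha 10·24=240, #6→Alpha 7·14=98. Service 790; fixed 66; total 856.
{Alpha, Bravo, Charlie}: service 594 + fixed 333 = 927
No other subset beats 784.

Minimum total cost: 784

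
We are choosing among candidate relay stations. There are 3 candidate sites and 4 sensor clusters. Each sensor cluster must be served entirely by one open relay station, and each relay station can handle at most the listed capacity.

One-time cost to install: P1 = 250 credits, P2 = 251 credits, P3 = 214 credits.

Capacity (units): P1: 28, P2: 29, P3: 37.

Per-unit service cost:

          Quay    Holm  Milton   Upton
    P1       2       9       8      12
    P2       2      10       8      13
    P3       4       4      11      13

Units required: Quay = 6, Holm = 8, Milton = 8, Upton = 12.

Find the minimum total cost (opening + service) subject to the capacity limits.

Minimum total cost: 514

Open {P3}: Quay→P3 4·6=24, Holm→P3 4·8=32, Milton→P3 11·8=88, Upton→P3 13·12=156.
Loads: P3 carries 34/37. Service 300; fixed 214; total 514.
Next best feasible plan costs 716.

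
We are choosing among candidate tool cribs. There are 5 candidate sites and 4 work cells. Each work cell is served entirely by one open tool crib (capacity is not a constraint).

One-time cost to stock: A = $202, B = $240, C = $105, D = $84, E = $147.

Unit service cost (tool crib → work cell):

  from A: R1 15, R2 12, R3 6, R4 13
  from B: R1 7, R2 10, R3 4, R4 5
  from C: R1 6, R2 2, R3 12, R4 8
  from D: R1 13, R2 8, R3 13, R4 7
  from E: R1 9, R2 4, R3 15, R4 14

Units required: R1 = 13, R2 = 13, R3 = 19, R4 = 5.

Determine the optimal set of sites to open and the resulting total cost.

For any fixed open set, each work cell goes to its cheapest open site; total = fixed + service.
{C}: R1→C 6·13=78, R2→C 2·13=26, R3→C 12·19=228, R4→C 8·5=40. Service 372; fixed 105; total 477.
{B, C}: service 205 + fixed 345 = 550
{C, D}: service 367 + fixed 189 = 556
{A, B, C, D, E}: service 205 + fixed 778 = 983
No other subset beats 477.

Open C only; minimum total cost 477.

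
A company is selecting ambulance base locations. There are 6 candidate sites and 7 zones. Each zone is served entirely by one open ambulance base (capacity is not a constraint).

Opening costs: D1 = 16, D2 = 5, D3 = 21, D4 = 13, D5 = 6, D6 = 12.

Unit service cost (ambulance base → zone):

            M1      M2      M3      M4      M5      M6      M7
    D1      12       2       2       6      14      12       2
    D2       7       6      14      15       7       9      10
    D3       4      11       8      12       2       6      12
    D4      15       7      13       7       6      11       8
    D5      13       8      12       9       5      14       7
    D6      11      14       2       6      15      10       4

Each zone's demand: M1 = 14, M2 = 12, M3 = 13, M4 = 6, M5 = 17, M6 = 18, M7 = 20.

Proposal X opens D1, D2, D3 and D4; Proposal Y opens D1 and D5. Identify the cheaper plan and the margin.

Proposal X: {D1, D2, D3, D4}: M1→D3 4·14=56, M2→D1 2·12=24, M3→D1 2·13=26, M4→D1 6·6=36, M5→D3 2·17=34, M6→D3 6·18=108, M7→D1 2·20=40. Service 324; fixed 55; total 379.
Proposal Y: {D1, D5}: M1→D1 12·14=168, M2→D1 2·12=24, M3→D1 2·13=26, M4→D1 6·6=36, M5→D5 5·17=85, M6→D1 12·18=216, M7→D1 2·20=40. Service 595; fixed 22; total 617.
Difference: |379 − 617| = 238.

Proposal X is cheaper by 238.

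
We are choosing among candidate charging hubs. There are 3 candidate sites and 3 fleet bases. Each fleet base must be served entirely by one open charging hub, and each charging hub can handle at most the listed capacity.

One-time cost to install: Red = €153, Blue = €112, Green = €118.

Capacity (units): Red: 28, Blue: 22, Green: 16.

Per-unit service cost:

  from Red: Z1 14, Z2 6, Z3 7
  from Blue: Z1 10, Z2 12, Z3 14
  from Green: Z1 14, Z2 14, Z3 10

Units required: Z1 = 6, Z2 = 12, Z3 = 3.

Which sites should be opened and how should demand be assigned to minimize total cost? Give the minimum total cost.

Open {Red}: Z1→Red 14·6=84, Z2→Red 6·12=72, Z3→Red 7·3=21.
Loads: Red carries 21/28. Service 177; fixed 153; total 330.
Next best feasible plan costs 358.

Minimum total cost: 330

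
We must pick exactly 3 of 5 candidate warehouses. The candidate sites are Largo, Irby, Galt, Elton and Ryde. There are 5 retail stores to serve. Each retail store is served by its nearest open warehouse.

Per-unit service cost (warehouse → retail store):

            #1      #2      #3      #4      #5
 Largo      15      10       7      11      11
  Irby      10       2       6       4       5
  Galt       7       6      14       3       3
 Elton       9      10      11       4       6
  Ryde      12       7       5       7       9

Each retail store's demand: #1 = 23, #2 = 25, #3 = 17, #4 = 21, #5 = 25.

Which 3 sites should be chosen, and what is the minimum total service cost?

Choose Irby, Galt and Ryde; total service cost 434.

With exactly 3 open, each retail store uses its cheapest among the chosen.
{Irby, Galt, Ryde}: #1→Galt 7·23=161, #2→Irby 2·25=50, #3→Ryde 5·17=85, #4→Galt 3·21=63, #5→Galt 3·25=75. Service cost 434.
{Largo, Irby, Galt}: service cost 451
{Irby, Galt, Elton}: service cost 451
Among all 10 size-3 choices, {Irby, Galt, Ryde} is lowest.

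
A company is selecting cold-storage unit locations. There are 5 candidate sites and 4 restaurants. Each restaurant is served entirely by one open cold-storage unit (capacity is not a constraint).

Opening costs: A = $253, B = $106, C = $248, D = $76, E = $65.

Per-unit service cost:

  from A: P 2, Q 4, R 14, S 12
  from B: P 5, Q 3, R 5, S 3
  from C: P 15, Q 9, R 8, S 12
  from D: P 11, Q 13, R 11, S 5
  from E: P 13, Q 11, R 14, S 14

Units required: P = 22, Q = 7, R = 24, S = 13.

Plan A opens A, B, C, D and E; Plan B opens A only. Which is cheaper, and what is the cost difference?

Plan B is cheaper by 155.

Plan A: {A, B, C, D, E}: P→A 2·22=44, Q→B 3·7=21, R→B 5·24=120, S→B 3·13=39. Service 224; fixed 748; total 972.
Plan B: {A}: P→A 2·22=44, Q→A 4·7=28, R→A 14·24=336, S→A 12·13=156. Service 564; fixed 253; total 817.
Difference: |972 − 817| = 155.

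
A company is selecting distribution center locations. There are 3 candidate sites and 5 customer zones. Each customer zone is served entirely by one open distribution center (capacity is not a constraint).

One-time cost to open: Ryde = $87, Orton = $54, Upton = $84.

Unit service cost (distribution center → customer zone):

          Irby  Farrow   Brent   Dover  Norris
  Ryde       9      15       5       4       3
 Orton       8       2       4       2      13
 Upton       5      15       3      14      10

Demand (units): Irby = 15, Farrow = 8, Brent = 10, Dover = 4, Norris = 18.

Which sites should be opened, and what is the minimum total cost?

For any fixed open set, each customer zone goes to its cheapest open site; total = fixed + service.
{Ryde, Orton}: Irby→Orton 8·15=120, Farrow→Orton 2·8=16, Brent→Orton 4·10=40, Dover→Orton 2·4=8, Norris→Ryde 3·18=54. Service 238; fixed 141; total 379.
{Ryde, Orton, Upton}: service 183 + fixed 225 = 408
{Orton, Upton}: service 309 + fixed 138 = 447
{Orton}: Irby→Orton 8·15=120, Farrow→Orton 2·8=16, Brent→Orton 4·10=40, Dover→Orton 2·4=8, Norris→Orton 13·18=234. Service 418; fixed 54; total 472.
(All 7 nonempty subsets were checked; Ryde and Orton is lowest.)

Open Ryde and Orton; minimum total cost 379.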